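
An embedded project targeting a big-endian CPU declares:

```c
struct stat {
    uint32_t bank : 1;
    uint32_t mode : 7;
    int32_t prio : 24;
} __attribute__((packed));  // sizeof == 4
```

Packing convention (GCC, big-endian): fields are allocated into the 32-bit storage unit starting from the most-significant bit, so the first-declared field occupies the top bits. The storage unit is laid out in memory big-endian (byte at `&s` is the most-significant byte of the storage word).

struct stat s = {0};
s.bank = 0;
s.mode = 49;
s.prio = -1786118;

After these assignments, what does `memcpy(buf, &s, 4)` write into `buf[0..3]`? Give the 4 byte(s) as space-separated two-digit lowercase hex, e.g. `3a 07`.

31 e4 be fa

[31+:1] bank=0 & 0x1 = 0x0; word=0x00000000
[24+:7] mode=49 & 0x7f = 0x31; word=0x31000000
[0+:24] prio=-1786118 & 0xffffff = 0xe4befa; word=0x31e4befa
word = 0x31e4befa → big-endian bytes:
  [0]=0x31  [1]=0xe4  [2]=0xbe  [3]=0xfa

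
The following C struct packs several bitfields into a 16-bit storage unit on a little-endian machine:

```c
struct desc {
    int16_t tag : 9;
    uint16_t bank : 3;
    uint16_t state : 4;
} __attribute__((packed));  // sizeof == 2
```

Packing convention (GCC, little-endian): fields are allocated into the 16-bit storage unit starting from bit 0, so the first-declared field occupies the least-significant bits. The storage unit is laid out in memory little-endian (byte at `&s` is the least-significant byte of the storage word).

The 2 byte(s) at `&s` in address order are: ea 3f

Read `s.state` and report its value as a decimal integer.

3

[0]=0xea [1]=0x3f (little-endian) → word 0x3fea
tag:9 @ bit 0 → (0x3fea>>0)&0x1ff = 0x1ea
bank:3 @ bit 9 → (0x3fea>>9)&0x7 = 0x7
state:4 @ bit 12 → (0x3fea>>12)&0xf = 0x3  ←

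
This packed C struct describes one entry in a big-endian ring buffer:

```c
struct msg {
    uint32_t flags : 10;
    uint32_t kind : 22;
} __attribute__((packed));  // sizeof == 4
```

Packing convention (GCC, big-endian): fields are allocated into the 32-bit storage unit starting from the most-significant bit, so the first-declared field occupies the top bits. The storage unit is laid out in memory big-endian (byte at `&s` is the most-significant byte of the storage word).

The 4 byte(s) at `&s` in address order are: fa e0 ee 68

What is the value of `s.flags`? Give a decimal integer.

[0]=0xfa [1]=0xe0 [2]=0xee [3]=0x68 (big-endian) → word 0xfae0ee68
flags [22+:10] = (word>>22) & 0x3ff = 1003  ←
kind [0+:22] = (word>>0) & 0x3fffff = 2158184

1003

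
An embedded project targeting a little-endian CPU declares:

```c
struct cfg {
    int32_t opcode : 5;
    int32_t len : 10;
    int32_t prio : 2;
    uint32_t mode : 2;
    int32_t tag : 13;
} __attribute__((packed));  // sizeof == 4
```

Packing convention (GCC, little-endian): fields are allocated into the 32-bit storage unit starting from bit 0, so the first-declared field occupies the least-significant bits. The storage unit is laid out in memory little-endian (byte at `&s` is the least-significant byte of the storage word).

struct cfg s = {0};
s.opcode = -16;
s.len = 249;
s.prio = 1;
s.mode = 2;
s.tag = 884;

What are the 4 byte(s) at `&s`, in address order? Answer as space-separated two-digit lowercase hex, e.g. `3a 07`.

opcode:5 = -16 → 0x10 << 0 → word 0x00000010
len:10 = 249 → 0xf9 << 5 → word 0x00001f30
prio:2 = 1 → 0x1 << 15 → word 0x00009f30
mode:2 = 2 → 0x2 << 17 → word 0x00049f30
tag:13 = 884 → 0x374 << 19 → word 0x1ba49f30
word = 0x1ba49f30 → little-endian bytes:
  [0]=0x30  [1]=0x9f  [2]=0xa4  [3]=0x1b

30 9f a4 1b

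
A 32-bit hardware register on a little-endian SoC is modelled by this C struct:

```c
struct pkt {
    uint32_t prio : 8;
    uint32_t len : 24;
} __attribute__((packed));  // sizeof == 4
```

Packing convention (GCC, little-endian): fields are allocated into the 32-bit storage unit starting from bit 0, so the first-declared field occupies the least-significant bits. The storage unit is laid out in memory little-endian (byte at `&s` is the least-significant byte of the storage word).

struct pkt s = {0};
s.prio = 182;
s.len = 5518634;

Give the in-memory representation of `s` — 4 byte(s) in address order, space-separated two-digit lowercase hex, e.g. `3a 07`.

prio (8b) val=182 bits=0xb6 at bit 0: 0x000000b6
len (24b) val=5518634 bits=0x54352a at bit 8: 0x54352ab6
word = 0x54352ab6 → little-endian bytes:
  [0]=0xb6  [1]=0x2a  [2]=0x35  [3]=0x54

b6 2a 35 54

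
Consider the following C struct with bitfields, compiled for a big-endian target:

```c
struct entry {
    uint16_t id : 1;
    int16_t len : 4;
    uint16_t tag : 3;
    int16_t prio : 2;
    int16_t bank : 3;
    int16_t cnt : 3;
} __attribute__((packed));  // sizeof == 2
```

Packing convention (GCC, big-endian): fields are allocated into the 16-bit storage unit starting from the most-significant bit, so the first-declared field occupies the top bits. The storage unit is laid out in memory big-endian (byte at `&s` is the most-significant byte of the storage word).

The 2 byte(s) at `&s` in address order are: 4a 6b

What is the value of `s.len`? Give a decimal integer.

-7

[0]=0x4a [1]=0x6b (big-endian) → word 0x4a6b
id:1 @ bit 15 → (0x4a6b>>15)&0x1 = 0x0
len:4 @ bit 11 → (0x4a6b>>11)&0xf = 0x9  ←
tag:3 @ bit 8 → (0x4a6b>>8)&0x7 = 0x2
prio:2 @ bit 6 → (0x4a6b>>6)&0x3 = 0x1
bank:3 @ bit 3 → (0x4a6b>>3)&0x7 = 0x5
cnt:3 @ bit 0 → (0x4a6b>>0)&0x7 = 0x3
len signed 4b, MSB=1: 9 - 16 = -7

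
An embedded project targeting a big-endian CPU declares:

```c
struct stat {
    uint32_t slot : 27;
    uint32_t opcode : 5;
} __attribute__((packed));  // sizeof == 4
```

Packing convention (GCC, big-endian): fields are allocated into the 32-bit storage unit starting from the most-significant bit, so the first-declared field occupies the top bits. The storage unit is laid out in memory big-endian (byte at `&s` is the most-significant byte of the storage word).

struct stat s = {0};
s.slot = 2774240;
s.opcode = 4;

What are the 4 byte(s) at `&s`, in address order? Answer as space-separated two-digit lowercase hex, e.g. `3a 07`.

05 4a 9c 04

[5+:27] slot=2774240 & 0x7ffffff = 0x2a54e0; word=0x054a9c00
[0+:5] opcode=4 & 0x1f = 0x4; word=0x054a9c04
word = 0x054a9c04 → big-endian bytes:
  [0]=0x05  [1]=0x4a  [2]=0x9c  [3]=0x04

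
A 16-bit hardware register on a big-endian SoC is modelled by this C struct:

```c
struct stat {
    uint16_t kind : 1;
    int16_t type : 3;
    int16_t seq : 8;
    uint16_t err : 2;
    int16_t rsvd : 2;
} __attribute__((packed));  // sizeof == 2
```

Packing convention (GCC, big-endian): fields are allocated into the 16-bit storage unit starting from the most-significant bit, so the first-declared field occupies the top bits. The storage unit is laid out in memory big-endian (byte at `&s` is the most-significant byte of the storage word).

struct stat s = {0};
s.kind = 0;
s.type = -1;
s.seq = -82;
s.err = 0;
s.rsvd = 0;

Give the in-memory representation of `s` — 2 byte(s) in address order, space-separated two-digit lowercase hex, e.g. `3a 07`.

7a e0

kind:1 = 0 → 0x0 << 15 → word 0x0000
type:3 = -1 → 0x7 << 12 → word 0x7000
seq:8 = -82 → 0xae << 4 → word 0x7ae0
err:2 = 0 → 0x0 << 2 → word 0x7ae0
rsvd:2 = 0 → 0x0 << 0 → word 0x7ae0
word = 0x7ae0 → big-endian bytes:
  [0]=0x7a  [1]=0xe0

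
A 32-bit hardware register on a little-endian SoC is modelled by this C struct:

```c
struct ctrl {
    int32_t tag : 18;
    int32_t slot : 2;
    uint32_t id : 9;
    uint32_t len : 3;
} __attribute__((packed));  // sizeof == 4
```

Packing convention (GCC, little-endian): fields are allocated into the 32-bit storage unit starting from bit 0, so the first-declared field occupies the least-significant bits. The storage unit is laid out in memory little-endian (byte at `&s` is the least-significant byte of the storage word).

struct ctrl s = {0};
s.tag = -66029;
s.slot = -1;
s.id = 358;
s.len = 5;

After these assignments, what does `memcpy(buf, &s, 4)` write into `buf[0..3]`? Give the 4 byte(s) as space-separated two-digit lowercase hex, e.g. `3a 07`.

tag (18b) val=-66029 bits=0x2fe13 at bit 0: 0x0002fe13
slot (2b) val=-1 bits=0x3 at bit 18: 0x000efe13
id (9b) val=358 bits=0x166 at bit 20: 0x166efe13
len (3b) val=5 bits=0x5 at bit 29: 0xb66efe13
word = 0xb66efe13 → little-endian bytes:
  [0]=0x13  [1]=0xfe  [2]=0x6e  [3]=0xb6

13 fe 6e b6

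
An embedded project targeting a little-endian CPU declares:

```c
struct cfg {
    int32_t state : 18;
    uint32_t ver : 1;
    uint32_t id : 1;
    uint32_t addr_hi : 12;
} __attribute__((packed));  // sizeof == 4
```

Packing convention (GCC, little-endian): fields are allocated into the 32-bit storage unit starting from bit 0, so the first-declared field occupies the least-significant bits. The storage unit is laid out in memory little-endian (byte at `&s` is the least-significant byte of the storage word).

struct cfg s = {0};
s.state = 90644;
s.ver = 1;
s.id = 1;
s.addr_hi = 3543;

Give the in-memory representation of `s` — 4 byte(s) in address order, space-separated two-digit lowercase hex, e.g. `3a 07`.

14 62 7d dd

state (18b) val=90644 bits=0x16214 at bit 0: 0x00016214
ver (1b) val=1 bits=0x1 at bit 18: 0x00056214
id (1b) val=1 bits=0x1 at bit 19: 0x000d6214
addr_hi (12b) val=3543 bits=0xdd7 at bit 20: 0xdd7d6214
word = 0xdd7d6214 → little-endian bytes:
  [0]=0x14  [1]=0x62  [2]=0x7d  [3]=0xdd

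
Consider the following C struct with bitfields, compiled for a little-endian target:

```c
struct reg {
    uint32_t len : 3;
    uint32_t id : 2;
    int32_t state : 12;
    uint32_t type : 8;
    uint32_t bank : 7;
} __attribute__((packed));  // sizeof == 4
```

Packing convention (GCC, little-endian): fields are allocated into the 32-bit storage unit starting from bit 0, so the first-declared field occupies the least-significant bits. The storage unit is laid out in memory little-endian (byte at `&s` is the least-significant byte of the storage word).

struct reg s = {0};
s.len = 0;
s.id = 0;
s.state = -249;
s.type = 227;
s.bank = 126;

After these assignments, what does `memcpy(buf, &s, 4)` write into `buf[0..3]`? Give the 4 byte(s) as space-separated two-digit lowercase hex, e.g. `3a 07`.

e0 e0 c7 fd

len (3b) val=0 bits=0x0 at bit 0: 0x00000000
id (2b) val=0 bits=0x0 at bit 3: 0x00000000
state (12b) val=-249 bits=0xf07 at bit 5: 0x0001e0e0
type (8b) val=227 bits=0xe3 at bit 17: 0x01c7e0e0
bank (7b) val=126 bits=0x7e at bit 25: 0xfdc7e0e0
word = 0xfdc7e0e0 → little-endian bytes:
  [0]=0xe0  [1]=0xe0  [2]=0xc7  [3]=0xfd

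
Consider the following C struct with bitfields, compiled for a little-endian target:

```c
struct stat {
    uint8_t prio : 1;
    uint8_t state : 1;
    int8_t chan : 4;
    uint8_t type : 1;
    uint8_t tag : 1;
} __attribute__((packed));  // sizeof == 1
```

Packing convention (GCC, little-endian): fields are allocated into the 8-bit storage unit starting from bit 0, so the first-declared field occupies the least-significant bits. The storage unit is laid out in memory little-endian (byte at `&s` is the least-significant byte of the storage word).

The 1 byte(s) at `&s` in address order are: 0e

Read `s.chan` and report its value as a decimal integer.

[0]=0x0e (little-endian) → word 0x0e
prio:1 @ bit 0 → (0x0e>>0)&0x1 = 0x0
state:1 @ bit 1 → (0x0e>>1)&0x1 = 0x1
chan:4 @ bit 2 → (0x0e>>2)&0xf = 0x3  ←
type:1 @ bit 6 → (0x0e>>6)&0x1 = 0x0
tag:1 @ bit 7 → (0x0e>>7)&0x1 = 0x0
chan signed 4b, MSB=0: value = 3

3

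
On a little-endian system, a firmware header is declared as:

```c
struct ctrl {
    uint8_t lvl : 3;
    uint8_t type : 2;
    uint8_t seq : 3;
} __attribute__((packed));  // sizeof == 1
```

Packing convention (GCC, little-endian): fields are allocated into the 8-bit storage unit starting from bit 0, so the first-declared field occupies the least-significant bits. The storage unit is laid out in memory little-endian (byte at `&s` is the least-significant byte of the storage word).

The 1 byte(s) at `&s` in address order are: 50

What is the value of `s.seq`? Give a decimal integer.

2

[0]=0x50 (little-endian) → word 0x50
lvl [0+:3] = (word>>0) & 0x7 = 0
type [3+:2] = (word>>3) & 0x3 = 2
seq [5+:3] = (word>>5) & 0x7 = 2  ←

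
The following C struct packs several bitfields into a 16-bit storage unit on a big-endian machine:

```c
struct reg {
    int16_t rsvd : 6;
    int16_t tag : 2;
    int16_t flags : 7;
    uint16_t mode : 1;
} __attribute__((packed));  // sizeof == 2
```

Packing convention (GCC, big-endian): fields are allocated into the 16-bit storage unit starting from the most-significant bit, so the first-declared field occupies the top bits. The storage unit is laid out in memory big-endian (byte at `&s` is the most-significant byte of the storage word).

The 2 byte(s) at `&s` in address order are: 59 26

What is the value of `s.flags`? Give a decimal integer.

19

[0]=0x59 [1]=0x26 (big-endian) → word 0x5926
rsvd:6 @ bit 10 → (0x5926>>10)&0x3f = 0x16
tag:2 @ bit 8 → (0x5926>>8)&0x3 = 0x1
flags:7 @ bit 1 → (0x5926>>1)&0x7f = 0x13  ←
mode:1 @ bit 0 → (0x5926>>0)&0x1 = 0x0
flags signed 7b, MSB=0: value = 19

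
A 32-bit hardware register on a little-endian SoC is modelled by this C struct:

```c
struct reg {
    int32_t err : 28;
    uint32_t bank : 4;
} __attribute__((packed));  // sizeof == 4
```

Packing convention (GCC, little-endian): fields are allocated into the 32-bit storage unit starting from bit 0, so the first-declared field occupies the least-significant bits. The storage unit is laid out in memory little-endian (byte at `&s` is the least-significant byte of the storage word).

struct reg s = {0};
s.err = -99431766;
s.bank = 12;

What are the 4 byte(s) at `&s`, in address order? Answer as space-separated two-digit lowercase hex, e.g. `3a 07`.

err (28b) val=-99431766 bits=0xa12caaa at bit 0: 0x0a12caaa
bank (4b) val=12 bits=0xc at bit 28: 0xca12caaa
word = 0xca12caaa → little-endian bytes:
  [0]=0xaa  [1]=0xca  [2]=0x12  [3]=0xca

aa ca 12 ca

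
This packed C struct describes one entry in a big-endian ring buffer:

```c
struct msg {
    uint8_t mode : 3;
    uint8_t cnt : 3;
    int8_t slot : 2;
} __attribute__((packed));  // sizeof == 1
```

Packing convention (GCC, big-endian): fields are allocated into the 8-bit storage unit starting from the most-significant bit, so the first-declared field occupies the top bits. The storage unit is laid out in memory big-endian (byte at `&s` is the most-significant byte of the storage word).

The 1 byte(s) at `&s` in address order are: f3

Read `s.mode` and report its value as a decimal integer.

[0]=0xf3 (big-endian) → word 0xf3
mode [5+:3] = (word>>5) & 0x7 = 7  ←
cnt [2+:3] = (word>>2) & 0x7 = 4
slot [0+:2] = (word>>0) & 0x3 = 3

7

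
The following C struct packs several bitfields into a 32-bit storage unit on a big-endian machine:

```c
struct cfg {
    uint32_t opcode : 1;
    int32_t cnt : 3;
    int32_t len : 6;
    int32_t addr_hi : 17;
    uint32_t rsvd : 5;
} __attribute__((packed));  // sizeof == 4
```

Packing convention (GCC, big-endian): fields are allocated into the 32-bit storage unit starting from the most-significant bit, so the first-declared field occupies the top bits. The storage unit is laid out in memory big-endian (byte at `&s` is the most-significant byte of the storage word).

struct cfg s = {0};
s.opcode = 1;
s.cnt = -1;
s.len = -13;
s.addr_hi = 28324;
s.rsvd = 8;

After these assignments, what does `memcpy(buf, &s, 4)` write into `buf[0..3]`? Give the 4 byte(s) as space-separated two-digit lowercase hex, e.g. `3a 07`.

opcode:1 = 1 → 0x1 << 31 → word 0x80000000
cnt:3 = -1 → 0x7 << 28 → word 0xf0000000
len:6 = -13 → 0x33 << 22 → word 0xfcc00000
addr_hi:17 = 28324 → 0x6ea4 << 5 → word 0xfccdd480
rsvd:5 = 8 → 0x8 << 0 → word 0xfccdd488
word = 0xfccdd488 → big-endian bytes:
  [0]=0xfc  [1]=0xcd  [2]=0xd4  [3]=0x88

fc cd d4 88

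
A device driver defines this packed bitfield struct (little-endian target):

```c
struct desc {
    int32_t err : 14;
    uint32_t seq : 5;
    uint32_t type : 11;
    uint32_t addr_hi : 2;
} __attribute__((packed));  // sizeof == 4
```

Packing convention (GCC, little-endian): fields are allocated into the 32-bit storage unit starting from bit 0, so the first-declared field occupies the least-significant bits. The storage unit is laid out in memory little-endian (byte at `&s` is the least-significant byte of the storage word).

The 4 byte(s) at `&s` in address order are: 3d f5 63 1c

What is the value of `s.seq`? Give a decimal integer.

15

[0]=0x3d [1]=0xf5 [2]=0x63 [3]=0x1c (little-endian) → word 0x1c63f53d
err:14 @ bit 0 → (0x1c63f53d>>0)&0x3fff = 0x353d
seq:5 @ bit 14 → (0x1c63f53d>>14)&0x1f = 0xf  ←
type:11 @ bit 19 → (0x1c63f53d>>19)&0x7ff = 0x38c
addr_hi:2 @ bit 30 → (0x1c63f53d>>30)&0x3 = 0x0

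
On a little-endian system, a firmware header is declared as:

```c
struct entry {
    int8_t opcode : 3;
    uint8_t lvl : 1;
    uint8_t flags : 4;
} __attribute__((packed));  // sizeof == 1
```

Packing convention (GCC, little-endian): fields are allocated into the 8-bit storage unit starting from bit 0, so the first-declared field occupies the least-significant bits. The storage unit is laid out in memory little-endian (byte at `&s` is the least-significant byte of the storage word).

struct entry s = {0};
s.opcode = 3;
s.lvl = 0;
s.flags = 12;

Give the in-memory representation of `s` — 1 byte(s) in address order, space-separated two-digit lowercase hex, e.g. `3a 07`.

c3

opcode (3b) val=3 bits=0x3 at bit 0: 0x03
lvl (1b) val=0 bits=0x0 at bit 3: 0x03
flags (4b) val=12 bits=0xc at bit 4: 0xc3
word = 0xc3 → little-endian bytes:
  [0]=0xc3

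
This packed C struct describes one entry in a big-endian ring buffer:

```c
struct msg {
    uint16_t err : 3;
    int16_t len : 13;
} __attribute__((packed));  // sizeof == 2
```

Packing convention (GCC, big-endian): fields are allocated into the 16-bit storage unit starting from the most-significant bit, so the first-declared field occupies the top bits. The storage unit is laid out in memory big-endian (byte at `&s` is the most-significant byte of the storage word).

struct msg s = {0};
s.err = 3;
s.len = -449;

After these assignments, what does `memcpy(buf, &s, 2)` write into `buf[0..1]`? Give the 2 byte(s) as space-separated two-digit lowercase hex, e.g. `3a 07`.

7e 3f

err (3b) val=3 bits=0x3 at bit 13: 0x6000
len (13b) val=-449 bits=0x1e3f at bit 0: 0x7e3f
word = 0x7e3f → big-endian bytes:
  [0]=0x7e  [1]=0x3f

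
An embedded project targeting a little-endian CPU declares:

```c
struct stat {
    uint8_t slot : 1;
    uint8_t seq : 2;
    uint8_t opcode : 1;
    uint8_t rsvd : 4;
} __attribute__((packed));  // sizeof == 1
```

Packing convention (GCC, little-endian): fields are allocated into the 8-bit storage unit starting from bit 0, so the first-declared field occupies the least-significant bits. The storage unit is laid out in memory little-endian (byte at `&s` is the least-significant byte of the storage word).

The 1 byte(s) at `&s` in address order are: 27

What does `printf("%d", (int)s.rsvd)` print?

2

[0]=0x27 (little-endian) → word 0x27
slot [0+:1] = (word>>0) & 0x1 = 1
seq [1+:2] = (word>>1) & 0x3 = 3
opcode [3+:1] = (word>>3) & 0x1 = 0
rsvd [4+:4] = (word>>4) & 0xf = 2  ←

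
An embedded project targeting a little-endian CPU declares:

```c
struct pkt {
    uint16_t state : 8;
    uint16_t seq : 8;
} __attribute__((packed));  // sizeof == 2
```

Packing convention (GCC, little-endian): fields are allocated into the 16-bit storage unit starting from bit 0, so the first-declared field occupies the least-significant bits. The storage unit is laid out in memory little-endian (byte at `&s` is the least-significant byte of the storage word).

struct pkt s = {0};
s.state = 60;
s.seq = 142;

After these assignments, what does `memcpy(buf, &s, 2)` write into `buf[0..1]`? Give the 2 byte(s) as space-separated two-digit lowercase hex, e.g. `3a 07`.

state (8b) val=60 bits=0x3c at bit 0: 0x003c
seq (8b) val=142 bits=0x8e at bit 8: 0x8e3c
word = 0x8e3c → little-endian bytes:
  [0]=0x3c  [1]=0x8e

3c 8e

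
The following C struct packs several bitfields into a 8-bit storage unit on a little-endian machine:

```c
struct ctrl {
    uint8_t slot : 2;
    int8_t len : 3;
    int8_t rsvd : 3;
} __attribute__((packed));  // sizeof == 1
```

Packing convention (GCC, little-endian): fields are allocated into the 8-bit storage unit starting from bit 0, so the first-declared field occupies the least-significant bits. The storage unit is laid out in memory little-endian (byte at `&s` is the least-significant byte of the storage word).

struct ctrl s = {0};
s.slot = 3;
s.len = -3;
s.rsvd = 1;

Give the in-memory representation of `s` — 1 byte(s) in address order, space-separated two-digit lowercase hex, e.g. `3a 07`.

37

slot (2b) val=3 bits=0x3 at bit 0: 0x03
len (3b) val=-3 bits=0x5 at bit 2: 0x17
rsvd (3b) val=1 bits=0x1 at bit 5: 0x37
word = 0x37 → little-endian bytes:
  [0]=0x37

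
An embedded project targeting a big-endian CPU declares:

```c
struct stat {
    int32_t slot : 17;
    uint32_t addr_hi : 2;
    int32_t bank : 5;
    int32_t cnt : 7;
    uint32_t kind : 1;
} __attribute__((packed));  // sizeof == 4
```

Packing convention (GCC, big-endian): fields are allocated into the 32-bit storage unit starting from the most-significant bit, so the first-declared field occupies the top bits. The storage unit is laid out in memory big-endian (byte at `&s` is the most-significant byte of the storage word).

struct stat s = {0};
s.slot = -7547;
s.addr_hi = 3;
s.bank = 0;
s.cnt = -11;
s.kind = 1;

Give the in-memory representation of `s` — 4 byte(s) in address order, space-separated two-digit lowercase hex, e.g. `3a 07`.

f1 42 e0 eb

slot:17 = -7547 → 0x1e285 << 15 → word 0xf1428000
addr_hi:2 = 3 → 0x3 << 13 → word 0xf142e000
bank:5 = 0 → 0x0 << 8 → word 0xf142e000
cnt:7 = -11 → 0x75 << 1 → word 0xf142e0ea
kind:1 = 1 → 0x1 << 0 → word 0xf142e0eb
word = 0xf142e0eb → big-endian bytes:
  [0]=0xf1  [1]=0x42  [2]=0xe0  [3]=0xeb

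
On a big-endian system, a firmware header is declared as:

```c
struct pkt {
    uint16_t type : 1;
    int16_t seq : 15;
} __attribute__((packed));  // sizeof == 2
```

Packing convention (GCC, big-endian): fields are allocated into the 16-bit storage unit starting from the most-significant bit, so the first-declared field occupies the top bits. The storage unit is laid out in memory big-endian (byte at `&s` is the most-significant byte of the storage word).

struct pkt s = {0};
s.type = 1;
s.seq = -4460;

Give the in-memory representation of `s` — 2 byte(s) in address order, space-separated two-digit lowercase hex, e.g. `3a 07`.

type:1 = 1 → 0x1 << 15 → word 0x8000
seq:15 = -4460 → 0x6e94 << 0 → word 0xee94
word = 0xee94 → big-endian bytes:
  [0]=0xee  [1]=0x94

ee 94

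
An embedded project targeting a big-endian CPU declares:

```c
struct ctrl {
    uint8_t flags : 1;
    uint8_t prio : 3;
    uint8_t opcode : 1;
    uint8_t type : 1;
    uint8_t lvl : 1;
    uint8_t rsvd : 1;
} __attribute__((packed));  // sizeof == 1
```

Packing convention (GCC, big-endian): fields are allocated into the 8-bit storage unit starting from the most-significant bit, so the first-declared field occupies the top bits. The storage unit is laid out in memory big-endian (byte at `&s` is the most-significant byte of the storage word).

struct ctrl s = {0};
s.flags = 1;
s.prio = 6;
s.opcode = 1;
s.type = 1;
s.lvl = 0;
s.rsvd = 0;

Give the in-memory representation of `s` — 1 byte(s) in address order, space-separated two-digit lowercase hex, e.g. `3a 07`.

ec

[7+:1] flags=1 & 0x1 = 0x1; word=0x80
[4+:3] prio=6 & 0x7 = 0x6; word=0xe0
[3+:1] opcode=1 & 0x1 = 0x1; word=0xe8
[2+:1] type=1 & 0x1 = 0x1; word=0xec
[1+:1] lvl=0 & 0x1 = 0x0; word=0xec
[0+:1] rsvd=0 & 0x1 = 0x0; word=0xec
word = 0xec → big-endian bytes:
  [0]=0xec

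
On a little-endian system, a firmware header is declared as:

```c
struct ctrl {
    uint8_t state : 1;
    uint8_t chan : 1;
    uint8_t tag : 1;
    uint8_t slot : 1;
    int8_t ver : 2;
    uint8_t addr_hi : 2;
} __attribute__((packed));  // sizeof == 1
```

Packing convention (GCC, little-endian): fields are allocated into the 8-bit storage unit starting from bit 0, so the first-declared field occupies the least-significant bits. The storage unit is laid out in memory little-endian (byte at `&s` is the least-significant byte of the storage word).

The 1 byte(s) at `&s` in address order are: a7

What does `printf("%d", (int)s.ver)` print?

-2

[0]=0xa7 (little-endian) → word 0xa7
state [0+:1] = (word>>0) & 0x1 = 1
chan [1+:1] = (word>>1) & 0x1 = 1
tag [2+:1] = (word>>2) & 0x1 = 1
slot [3+:1] = (word>>3) & 0x1 = 0
ver [4+:2] = (word>>4) & 0x3 = 2  ←
addr_hi [6+:2] = (word>>6) & 0x3 = 2
ver signed 2b, MSB=1: 2 - 4 = -2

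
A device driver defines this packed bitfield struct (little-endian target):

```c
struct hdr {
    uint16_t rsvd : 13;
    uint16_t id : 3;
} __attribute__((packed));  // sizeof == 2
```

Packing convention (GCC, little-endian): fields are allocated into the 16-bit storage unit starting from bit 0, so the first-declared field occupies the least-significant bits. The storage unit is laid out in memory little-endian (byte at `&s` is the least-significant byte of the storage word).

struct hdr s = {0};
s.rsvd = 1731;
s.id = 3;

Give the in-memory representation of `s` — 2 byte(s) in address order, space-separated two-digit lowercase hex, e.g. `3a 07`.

rsvd (13b) val=1731 bits=0x6c3 at bit 0: 0x06c3
id (3b) val=3 bits=0x3 at bit 13: 0x66c3
word = 0x66c3 → little-endian bytes:
  [0]=0xc3  [1]=0x66

c3 66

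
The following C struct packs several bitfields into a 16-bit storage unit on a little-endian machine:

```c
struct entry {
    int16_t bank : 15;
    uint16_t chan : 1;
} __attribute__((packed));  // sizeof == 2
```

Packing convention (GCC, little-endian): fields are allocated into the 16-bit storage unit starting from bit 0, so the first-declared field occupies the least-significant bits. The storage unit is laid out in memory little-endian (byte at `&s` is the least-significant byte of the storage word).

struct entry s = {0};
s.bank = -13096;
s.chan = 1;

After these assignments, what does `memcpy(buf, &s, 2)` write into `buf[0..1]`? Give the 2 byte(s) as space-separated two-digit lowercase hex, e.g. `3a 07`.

bank (15b) val=-13096 bits=0x4cd8 at bit 0: 0x4cd8
chan (1b) val=1 bits=0x1 at bit 15: 0xccd8
word = 0xccd8 → little-endian bytes:
  [0]=0xd8  [1]=0xcc

d8 cc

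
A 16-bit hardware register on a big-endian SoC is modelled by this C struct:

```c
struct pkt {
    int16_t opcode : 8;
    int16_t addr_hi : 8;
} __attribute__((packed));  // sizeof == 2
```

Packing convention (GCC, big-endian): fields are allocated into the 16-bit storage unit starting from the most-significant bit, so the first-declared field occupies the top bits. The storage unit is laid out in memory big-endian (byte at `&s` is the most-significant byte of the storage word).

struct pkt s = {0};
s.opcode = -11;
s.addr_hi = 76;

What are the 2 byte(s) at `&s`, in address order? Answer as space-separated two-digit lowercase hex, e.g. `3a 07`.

f5 4c

[8+:8] opcode=-11 & 0xff = 0xf5; word=0xf500
[0+:8] addr_hi=76 & 0xff = 0x4c; word=0xf54c
word = 0xf54c → big-endian bytes:
  [0]=0xf5  [1]=0x4c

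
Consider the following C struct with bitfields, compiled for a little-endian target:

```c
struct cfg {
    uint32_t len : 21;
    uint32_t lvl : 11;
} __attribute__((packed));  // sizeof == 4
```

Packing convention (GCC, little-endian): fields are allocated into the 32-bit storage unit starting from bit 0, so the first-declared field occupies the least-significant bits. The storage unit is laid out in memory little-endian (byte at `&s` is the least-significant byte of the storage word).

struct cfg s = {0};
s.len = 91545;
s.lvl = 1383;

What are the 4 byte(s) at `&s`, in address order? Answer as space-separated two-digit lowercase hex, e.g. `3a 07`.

len (21b) val=91545 bits=0x16599 at bit 0: 0x00016599
lvl (11b) val=1383 bits=0x567 at bit 21: 0xace16599
word = 0xace16599 → little-endian bytes:
  [0]=0x99  [1]=0x65  [2]=0xe1  [3]=0xac

99 65 e1 ac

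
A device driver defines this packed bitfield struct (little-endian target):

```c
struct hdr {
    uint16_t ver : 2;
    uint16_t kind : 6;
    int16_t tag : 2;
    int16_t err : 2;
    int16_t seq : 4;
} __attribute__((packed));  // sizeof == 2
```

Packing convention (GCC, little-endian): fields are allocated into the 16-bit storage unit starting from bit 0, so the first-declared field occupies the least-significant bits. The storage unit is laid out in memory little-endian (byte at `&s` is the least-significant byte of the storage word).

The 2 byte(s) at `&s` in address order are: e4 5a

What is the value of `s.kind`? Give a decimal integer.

[0]=0xe4 [1]=0x5a (little-endian) → word 0x5ae4
ver:2 @ bit 0 → (0x5ae4>>0)&0x3 = 0x0
kind:6 @ bit 2 → (0x5ae4>>2)&0x3f = 0x39  ←
tag:2 @ bit 8 → (0x5ae4>>8)&0x3 = 0x2
err:2 @ bit 10 → (0x5ae4>>10)&0x3 = 0x2
seq:4 @ bit 12 → (0x5ae4>>12)&0xf = 0x5

57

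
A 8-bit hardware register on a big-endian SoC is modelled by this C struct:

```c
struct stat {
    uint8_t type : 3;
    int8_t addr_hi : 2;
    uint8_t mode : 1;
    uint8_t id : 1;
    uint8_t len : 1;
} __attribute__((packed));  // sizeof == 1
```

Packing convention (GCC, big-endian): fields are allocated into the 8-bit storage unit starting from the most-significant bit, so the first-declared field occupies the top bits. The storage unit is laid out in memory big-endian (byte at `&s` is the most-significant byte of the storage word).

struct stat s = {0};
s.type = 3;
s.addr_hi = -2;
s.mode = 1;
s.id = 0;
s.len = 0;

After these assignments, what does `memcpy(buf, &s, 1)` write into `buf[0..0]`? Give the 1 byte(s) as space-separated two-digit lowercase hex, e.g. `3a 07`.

74

[5+:3] type=3 & 0x7 = 0x3; word=0x60
[3+:2] addr_hi=-2 & 0x3 = 0x2; word=0x70
[2+:1] mode=1 & 0x1 = 0x1; word=0x74
[1+:1] id=0 & 0x1 = 0x0; word=0x74
[0+:1] len=0 & 0x1 = 0x0; word=0x74
word = 0x74 → big-endian bytes:
  [0]=0x74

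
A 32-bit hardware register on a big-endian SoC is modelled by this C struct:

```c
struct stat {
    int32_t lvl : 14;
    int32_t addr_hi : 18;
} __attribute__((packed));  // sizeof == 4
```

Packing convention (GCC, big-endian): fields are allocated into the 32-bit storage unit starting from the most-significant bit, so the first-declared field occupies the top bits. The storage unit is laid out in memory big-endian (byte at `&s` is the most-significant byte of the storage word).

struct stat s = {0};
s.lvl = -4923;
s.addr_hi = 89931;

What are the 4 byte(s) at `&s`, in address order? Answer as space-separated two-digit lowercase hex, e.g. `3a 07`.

b3 15 5f 4b

lvl (14b) val=-4923 bits=0x2cc5 at bit 18: 0xb3140000
addr_hi (18b) val=89931 bits=0x15f4b at bit 0: 0xb3155f4b
word = 0xb3155f4b → big-endian bytes:
  [0]=0xb3  [1]=0x15  [2]=0x5f  [3]=0x4b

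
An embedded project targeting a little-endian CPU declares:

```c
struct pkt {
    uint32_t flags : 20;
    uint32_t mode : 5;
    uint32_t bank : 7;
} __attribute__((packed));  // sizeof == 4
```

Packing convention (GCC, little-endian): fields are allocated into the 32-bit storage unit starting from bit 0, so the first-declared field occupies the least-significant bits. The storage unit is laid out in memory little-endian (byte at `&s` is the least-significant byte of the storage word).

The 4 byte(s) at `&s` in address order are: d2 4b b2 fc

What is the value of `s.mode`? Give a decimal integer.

11

[0]=0xd2 [1]=0x4b [2]=0xb2 [3]=0xfc (little-endian) → word 0xfcb24bd2
flags:20 @ bit 0 → (0xfcb24bd2>>0)&0xfffff = 0x24bd2
mode:5 @ bit 20 → (0xfcb24bd2>>20)&0x1f = 0xb  ←
bank:7 @ bit 25 → (0xfcb24bd2>>25)&0x7f = 0x7e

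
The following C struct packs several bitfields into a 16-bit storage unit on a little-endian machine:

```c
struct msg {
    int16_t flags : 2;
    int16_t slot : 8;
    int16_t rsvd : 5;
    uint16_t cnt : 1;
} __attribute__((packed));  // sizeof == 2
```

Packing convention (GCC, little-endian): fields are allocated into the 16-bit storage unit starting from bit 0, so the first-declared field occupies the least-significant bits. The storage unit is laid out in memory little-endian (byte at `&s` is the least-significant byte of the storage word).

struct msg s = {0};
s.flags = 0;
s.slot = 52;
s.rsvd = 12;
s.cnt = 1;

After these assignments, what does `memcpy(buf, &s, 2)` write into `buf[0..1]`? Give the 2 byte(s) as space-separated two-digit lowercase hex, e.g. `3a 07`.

d0 b0

flags (2b) val=0 bits=0x0 at bit 0: 0x0000
slot (8b) val=52 bits=0x34 at bit 2: 0x00d0
rsvd (5b) val=12 bits=0xc at bit 10: 0x30d0
cnt (1b) val=1 bits=0x1 at bit 15: 0xb0d0
word = 0xb0d0 → little-endian bytes:
  [0]=0xd0  [1]=0xb0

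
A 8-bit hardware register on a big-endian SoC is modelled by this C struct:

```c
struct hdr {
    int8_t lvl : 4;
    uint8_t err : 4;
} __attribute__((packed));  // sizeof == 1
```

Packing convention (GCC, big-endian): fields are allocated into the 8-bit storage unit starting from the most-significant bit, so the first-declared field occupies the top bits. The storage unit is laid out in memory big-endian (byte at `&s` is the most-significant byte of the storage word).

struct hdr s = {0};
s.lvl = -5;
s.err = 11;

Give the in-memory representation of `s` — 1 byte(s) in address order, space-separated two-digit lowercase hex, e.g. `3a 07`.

bb

lvl (4b) val=-5 bits=0xb at bit 4: 0xb0
err (4b) val=11 bits=0xb at bit 0: 0xbb
word = 0xbb → big-endian bytes:
  [0]=0xbb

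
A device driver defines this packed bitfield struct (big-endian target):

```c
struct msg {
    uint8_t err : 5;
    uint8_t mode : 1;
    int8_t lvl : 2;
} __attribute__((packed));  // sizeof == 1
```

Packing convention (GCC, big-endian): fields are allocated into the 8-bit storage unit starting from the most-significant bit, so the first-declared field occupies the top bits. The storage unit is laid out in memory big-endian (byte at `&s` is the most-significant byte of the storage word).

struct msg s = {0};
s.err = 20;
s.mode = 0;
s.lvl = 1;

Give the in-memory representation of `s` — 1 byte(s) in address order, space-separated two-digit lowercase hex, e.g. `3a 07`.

[3+:5] err=20 & 0x1f = 0x14; word=0xa0
[2+:1] mode=0 & 0x1 = 0x0; word=0xa0
[0+:2] lvl=1 & 0x3 = 0x1; word=0xa1
word = 0xa1 → big-endian bytes:
  [0]=0xa1

a1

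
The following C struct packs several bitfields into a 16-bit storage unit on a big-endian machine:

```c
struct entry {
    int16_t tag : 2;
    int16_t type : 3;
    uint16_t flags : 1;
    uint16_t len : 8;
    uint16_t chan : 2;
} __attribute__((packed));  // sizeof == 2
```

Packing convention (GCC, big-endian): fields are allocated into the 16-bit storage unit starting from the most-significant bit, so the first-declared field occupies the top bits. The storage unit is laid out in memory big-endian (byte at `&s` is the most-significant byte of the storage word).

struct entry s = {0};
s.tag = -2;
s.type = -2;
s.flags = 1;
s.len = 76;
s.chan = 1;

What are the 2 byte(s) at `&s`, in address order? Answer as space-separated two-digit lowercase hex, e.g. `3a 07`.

[14+:2] tag=-2 & 0x3 = 0x2; word=0x8000
[11+:3] type=-2 & 0x7 = 0x6; word=0xb000
[10+:1] flags=1 & 0x1 = 0x1; word=0xb400
[2+:8] len=76 & 0xff = 0x4c; word=0xb530
[0+:2] chan=1 & 0x3 = 0x1; word=0xb531
word = 0xb531 → big-endian bytes:
  [0]=0xb5  [1]=0x31

b5 31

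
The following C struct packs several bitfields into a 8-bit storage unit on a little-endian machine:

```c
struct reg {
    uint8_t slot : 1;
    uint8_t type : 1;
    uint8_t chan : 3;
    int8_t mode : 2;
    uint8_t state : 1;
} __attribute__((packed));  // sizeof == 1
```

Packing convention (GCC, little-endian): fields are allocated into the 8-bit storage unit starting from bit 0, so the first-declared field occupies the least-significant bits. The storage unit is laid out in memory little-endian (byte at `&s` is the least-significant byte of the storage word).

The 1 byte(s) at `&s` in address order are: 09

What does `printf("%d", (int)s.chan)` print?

2

[0]=0x09 (little-endian) → word 0x09
slot [0+:1] = (word>>0) & 0x1 = 1
type [1+:1] = (word>>1) & 0x1 = 0
chan [2+:3] = (word>>2) & 0x7 = 2  ←
mode [5+:2] = (word>>5) & 0x3 = 0
state [7+:1] = (word>>7) & 0x1 = 0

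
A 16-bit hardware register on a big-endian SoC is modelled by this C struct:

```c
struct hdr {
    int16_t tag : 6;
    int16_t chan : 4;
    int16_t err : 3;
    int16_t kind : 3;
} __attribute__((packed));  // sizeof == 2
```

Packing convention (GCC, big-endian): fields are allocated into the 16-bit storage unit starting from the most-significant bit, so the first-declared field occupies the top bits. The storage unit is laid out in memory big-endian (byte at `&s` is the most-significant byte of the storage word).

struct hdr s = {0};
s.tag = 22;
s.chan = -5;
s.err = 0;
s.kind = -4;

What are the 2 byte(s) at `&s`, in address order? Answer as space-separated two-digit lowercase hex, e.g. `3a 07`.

tag (6b) val=22 bits=0x16 at bit 10: 0x5800
chan (4b) val=-5 bits=0xb at bit 6: 0x5ac0
err (3b) val=0 bits=0x0 at bit 3: 0x5ac0
kind (3b) val=-4 bits=0x4 at bit 0: 0x5ac4
word = 0x5ac4 → big-endian bytes:
  [0]=0x5a  [1]=0xc4

5a c4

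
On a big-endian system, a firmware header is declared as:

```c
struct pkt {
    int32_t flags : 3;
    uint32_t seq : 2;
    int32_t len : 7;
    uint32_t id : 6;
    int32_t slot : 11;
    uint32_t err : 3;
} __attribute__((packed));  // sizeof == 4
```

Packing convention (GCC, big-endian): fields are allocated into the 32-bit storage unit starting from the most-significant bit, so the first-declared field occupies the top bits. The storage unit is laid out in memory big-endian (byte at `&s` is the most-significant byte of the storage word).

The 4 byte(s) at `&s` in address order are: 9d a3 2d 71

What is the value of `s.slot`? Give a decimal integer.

-594

[0]=0x9d [1]=0xa3 [2]=0x2d [3]=0x71 (big-endian) → word 0x9da32d71
flags:3 @ bit 29 → (0x9da32d71>>29)&0x7 = 0x4
seq:2 @ bit 27 → (0x9da32d71>>27)&0x3 = 0x3
len:7 @ bit 20 → (0x9da32d71>>20)&0x7f = 0x5a
id:6 @ bit 14 → (0x9da32d71>>14)&0x3f = 0xc
slot:11 @ bit 3 → (0x9da32d71>>3)&0x7ff = 0x5ae  ←
err:3 @ bit 0 → (0x9da32d71>>0)&0x7 = 0x1
slot signed 11b, MSB=1: 1454 - 2048 = -594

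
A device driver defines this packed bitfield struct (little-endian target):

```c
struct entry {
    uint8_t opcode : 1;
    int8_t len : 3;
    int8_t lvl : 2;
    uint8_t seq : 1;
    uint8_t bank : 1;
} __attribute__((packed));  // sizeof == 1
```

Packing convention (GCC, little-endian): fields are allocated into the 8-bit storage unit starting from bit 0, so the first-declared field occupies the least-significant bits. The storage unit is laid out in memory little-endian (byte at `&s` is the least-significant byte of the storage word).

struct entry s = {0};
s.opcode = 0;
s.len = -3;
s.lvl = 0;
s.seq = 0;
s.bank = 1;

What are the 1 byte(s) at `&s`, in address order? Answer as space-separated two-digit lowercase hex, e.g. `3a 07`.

8a

opcode (1b) val=0 bits=0x0 at bit 0: 0x00
len (3b) val=-3 bits=0x5 at bit 1: 0x0a
lvl (2b) val=0 bits=0x0 at bit 4: 0x0a
seq (1b) val=0 bits=0x0 at bit 6: 0x0a
bank (1b) val=1 bits=0x1 at bit 7: 0x8a
word = 0x8a → little-endian bytes:
  [0]=0x8a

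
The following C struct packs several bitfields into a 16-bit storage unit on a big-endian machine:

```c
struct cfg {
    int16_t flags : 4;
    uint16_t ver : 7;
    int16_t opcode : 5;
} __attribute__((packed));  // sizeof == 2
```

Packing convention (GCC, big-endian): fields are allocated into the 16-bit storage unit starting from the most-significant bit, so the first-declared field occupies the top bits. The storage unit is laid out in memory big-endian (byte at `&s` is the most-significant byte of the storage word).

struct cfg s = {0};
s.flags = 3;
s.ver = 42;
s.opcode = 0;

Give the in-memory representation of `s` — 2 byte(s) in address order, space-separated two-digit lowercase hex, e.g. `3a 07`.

[12+:4] flags=3 & 0xf = 0x3; word=0x3000
[5+:7] ver=42 & 0x7f = 0x2a; word=0x3540
[0+:5] opcode=0 & 0x1f = 0x0; word=0x3540
word = 0x3540 → big-endian bytes:
  [0]=0x35  [1]=0x40

35 40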